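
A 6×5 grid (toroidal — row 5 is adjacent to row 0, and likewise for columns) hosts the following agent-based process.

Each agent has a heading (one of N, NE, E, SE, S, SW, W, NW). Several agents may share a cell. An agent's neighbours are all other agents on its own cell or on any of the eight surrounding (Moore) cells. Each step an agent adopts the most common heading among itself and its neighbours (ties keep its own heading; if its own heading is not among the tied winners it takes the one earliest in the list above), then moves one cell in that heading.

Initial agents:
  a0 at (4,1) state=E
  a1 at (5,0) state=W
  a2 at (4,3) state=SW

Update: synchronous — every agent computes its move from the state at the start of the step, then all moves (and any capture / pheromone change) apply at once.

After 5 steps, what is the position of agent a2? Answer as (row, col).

(3, 3)

t=1: a0@(4,2):E a1@(5,4):W a2@(5,2):SW
t=2: a0@(4,3):E a1@(5,3):W a2@(0,1):SW
t=3: a0@(4,4):E a1@(5,2):W a2@(1,0):SW
t=4: a0@(4,0):E a1@(5,1):W a2@(2,4):SW
t=5: a0@(4,1):E a1@(5,0):W a2@(3,3):SW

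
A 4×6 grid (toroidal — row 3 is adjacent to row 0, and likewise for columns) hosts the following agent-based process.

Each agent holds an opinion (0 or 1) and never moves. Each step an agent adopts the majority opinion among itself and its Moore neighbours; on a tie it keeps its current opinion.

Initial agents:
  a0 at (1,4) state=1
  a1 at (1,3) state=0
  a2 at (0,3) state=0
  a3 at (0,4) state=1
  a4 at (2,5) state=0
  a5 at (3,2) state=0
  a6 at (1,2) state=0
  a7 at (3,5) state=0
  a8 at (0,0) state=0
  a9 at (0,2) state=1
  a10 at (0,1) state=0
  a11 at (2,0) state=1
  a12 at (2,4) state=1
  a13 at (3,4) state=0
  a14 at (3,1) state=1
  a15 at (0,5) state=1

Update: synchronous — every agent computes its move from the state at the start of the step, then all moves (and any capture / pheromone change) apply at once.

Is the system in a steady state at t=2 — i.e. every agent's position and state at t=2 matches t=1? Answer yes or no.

t=1: a0@(1,4):1 a1@(1,3):1 a2@(0,3):0 a3@(0,4):0 a4@(2,5):0 a5@(3,2):0 a6@(1,2):0 a7@(3,5):0 a8@(0,0):0 a9@(0,2):0 a10@(0,1):0 a11@(2,0):1 a12@(2,4):0 a13@(3,4):0 a14@(3,1):1 a15@(0,5):1
t=2: a0@(1,4):0 a1@(1,3):0 a2@(0,3):0 a3@(0,4):0 a4@(2,5):0 a5@(3,2):0 a6@(1,2):0 a7@(3,5):0 a8@(0,0):0 a9@(0,2):0 a10@(0,1):0 a11@(2,0):1 a12@(2,4):0 a13@(3,4):0 a14@(3,1):0 a15@(0,5):0

no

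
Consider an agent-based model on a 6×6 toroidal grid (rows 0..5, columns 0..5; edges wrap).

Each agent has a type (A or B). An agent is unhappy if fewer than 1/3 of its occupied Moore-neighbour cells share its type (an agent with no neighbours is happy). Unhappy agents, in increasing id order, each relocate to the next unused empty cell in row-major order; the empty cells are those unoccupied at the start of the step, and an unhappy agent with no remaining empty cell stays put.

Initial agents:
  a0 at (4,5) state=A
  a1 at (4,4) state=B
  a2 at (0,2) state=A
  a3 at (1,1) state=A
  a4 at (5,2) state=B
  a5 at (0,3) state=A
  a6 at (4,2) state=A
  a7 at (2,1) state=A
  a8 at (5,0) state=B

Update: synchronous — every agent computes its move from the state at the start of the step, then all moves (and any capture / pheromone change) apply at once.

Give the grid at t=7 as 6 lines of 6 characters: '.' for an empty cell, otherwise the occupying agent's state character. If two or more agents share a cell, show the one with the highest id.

t=1: a0@(0,0):A a1@(0,1):B a2@(0,2):A a3@(1,1):A a4@(0,4):B a5@(0,3):A a6@(0,5):A a7@(2,1):A a8@(1,0):B
t=2: a0@(0,0):A a1@(1,2):B a2@(0,2):A a3@(1,1):A a4@(1,3):B a5@(0,3):A a6@(0,5):A a7@(2,1):A a8@(1,4):B
t=3: a0@(0,0):A a1@(0,1):B a2@(0,2):A a3@(1,1):A a4@(1,3):B a5@(0,4):A a6@(0,5):A a7@(2,1):A a8@(1,4):B
t=4: a0@(0,0):A a1@(0,3):B a2@(0,2):A a3@(1,1):A a4@(1,3):B a5@(0,4):A a6@(0,5):A a7@(2,1):A a8@(1,4):B
t=5: a0@(0,0):A a1@(0,3):B a2@(0,2):A a3@(1,1):A a4@(1,3):B a5@(0,1):A a6@(0,5):A a7@(2,1):A a8@(1,4):B
t=6: (unchanged — steady state)

AAAB.A
.A.BB.
.A....
......
......
......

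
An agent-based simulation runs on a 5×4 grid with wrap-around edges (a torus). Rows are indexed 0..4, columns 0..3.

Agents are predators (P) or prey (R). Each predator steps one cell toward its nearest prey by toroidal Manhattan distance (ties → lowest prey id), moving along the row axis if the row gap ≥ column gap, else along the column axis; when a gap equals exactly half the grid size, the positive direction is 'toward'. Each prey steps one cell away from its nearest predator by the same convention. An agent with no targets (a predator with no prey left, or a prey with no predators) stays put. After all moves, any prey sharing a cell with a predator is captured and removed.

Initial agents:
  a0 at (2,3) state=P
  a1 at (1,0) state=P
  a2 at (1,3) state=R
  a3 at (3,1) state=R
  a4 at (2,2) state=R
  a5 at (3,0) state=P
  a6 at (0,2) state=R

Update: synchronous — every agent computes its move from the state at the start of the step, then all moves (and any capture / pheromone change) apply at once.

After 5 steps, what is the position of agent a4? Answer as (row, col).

t=1: a0@(1,3):P a1@(1,3):P a2@(0,3):R a3@(3,2):R a4@(2,1):R a5@(3,1):P a6@(4,2):R
t=2: a0@(0,3):P a1@(0,3):P a2@(4,3):R a3@(3,3):R a4@(1,1):R a5@(3,2):P a6@(0,2):R
t=3: a0@(4,3):P a1@(4,3):P a3@(3,0):R a4@(1,0):R a5@(3,3):P a6@(0,1):R
t=4: a0@(3,3):P a1@(3,3):P a3@(3,1):R a4@(2,0):R a5@(3,0):P a6@(0,0):R
t=5: a0@(3,0):P a1@(3,0):P a3@(3,2):R a4@(1,0):R a5@(3,1):P a6@(1,0):R

(1, 0)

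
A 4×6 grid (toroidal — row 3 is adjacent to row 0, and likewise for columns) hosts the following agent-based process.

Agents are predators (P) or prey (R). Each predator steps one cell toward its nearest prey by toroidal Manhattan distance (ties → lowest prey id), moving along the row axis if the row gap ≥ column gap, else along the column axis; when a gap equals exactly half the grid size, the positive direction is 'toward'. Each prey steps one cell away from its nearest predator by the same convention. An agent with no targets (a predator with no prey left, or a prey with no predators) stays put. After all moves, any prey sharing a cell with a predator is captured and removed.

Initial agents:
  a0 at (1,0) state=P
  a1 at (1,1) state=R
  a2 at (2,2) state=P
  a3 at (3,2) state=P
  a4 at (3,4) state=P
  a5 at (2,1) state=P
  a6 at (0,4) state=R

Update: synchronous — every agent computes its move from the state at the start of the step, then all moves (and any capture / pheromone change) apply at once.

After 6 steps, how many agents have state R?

1

t=1: a0@(1,1):P a2@(1,2):P a3@(0,2):P a4@(0,4):P a5@(1,1):P a6@(1,4):R
t=2: a0@(1,2):P a2@(1,3):P a3@(0,3):P a4@(1,4):P a5@(1,2):P a6@(2,4):R
t=3: a0@(1,3):P a2@(2,3):P a3@(1,3):P a4@(2,4):P a5@(1,3):P a6@(3,4):R
t=4: a0@(2,3):P a2@(3,3):P a3@(2,3):P a4@(3,4):P a5@(2,3):P a6@(0,4):R
t=5: a0@(3,3):P a2@(0,3):P a3@(3,3):P a4@(0,4):P a5@(3,3):P a6@(1,4):R
t=6: a0@(0,3):P a2@(1,3):P a3@(0,3):P a4@(1,4):P a5@(0,3):P a6@(2,4):R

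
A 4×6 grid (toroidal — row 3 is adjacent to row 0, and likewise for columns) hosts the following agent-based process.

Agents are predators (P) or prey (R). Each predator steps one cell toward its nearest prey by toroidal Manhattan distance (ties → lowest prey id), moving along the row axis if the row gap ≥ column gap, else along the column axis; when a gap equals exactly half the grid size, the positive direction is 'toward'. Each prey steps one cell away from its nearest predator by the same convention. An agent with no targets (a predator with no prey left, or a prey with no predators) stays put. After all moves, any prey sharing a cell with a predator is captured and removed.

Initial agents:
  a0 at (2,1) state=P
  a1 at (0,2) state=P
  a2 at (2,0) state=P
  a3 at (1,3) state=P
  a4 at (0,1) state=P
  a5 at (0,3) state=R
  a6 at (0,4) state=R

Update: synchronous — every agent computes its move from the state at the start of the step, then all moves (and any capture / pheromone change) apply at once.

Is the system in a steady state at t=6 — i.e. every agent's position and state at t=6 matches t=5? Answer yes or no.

t=1: a0@(3,1):P a1@(0,3):P a2@(3,0):P a3@(0,3):P a4@(0,2):P a5@(0,4):R a6@(0,5):R
t=2: a0@(3,0):P a1@(0,4):P a2@(0,0):P a3@(0,4):P a4@(0,3):P a5@(0,5):R
t=3: a0@(0,0):P a1@(0,5):P a2@(0,5):P a3@(0,5):P a4@(0,4):P
t=4: (unchanged — steady state)

yes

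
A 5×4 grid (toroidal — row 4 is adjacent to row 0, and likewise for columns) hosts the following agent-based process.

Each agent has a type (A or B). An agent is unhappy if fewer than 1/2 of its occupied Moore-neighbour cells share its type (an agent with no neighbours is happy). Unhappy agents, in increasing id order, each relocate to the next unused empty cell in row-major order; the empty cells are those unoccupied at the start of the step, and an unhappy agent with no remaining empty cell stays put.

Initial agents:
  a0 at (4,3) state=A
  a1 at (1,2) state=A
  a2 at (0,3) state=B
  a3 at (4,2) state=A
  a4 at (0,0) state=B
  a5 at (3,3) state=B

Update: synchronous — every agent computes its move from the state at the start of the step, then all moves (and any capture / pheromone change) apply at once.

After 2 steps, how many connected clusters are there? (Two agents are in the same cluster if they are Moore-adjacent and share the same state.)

t=1: a0@(0,1):A a1@(0,2):A a2@(1,0):B a3@(1,1):A a4@(0,0):B a5@(1,3):B
t=2: (unchanged — steady state)

2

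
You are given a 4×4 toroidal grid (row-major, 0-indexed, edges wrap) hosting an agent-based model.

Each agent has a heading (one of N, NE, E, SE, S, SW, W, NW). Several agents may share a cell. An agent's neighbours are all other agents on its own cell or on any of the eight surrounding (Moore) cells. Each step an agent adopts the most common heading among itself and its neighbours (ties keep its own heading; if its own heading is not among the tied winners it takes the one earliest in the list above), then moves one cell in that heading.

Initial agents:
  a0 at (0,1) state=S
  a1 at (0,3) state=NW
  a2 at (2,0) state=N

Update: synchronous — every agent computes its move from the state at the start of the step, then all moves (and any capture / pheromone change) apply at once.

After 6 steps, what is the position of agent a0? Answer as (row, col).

t=1: a0@(1,1):S a1@(3,2):NW a2@(1,0):N
t=2: a0@(2,1):S a1@(2,1):NW a2@(0,0):N
t=3: a0@(3,1):S a1@(1,0):NW a2@(3,0):N
t=4: a0@(0,1):S a1@(0,3):NW a2@(2,0):N
t=5: a0@(1,1):S a1@(3,2):NW a2@(1,0):N
t=6: a0@(2,1):S a1@(2,1):NW a2@(0,0):N

(2, 1)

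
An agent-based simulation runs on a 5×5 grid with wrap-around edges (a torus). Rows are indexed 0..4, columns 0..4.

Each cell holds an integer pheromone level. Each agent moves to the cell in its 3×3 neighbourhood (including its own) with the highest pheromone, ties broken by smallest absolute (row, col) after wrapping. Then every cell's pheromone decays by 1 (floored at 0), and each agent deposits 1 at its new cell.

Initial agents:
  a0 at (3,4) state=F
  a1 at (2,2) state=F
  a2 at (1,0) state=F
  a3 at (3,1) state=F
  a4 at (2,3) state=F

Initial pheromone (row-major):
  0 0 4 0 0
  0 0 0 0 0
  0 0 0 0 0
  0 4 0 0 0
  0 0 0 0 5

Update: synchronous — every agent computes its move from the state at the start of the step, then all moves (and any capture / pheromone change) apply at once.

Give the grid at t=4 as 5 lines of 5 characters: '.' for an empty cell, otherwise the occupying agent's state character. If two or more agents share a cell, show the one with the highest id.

t=1: a0@(4,4) a1@(3,1) a2@(0,0) a3@(3,1) a4@(1,2) | pheromone: 1 0 3 0 0 / 0 0 1 0 0 / 0 0 0 0 0 / 0 5 0 0 0 / 0 0 0 0 5
t=2: a0@(4,4) a1@(3,1) a2@(4,4) a3@(3,1) a4@(0,2) | pheromone: 0 0 3 0 0 / 0 0 0 0 0 / 0 0 0 0 0 / 0 6 0 0 0 / 0 0 0 0 6
t=3: a0@(4,4) a1@(3,1) a2@(4,4) a3@(3,1) a4@(0,2) | pheromone: 0 0 3 0 0 / 0 0 0 0 0 / 0 0 0 0 0 / 0 7 0 0 0 / 0 0 0 0 7
t=4: a0@(4,4) a1@(3,1) a2@(4,4) a3@(3,1) a4@(0,2) | pheromone: 0 0 3 0 0 / 0 0 0 0 0 / 0 0 0 0 0 / 0 8 0 0 0 / 0 0 0 0 8

..F..
.....
.....
.F...
....F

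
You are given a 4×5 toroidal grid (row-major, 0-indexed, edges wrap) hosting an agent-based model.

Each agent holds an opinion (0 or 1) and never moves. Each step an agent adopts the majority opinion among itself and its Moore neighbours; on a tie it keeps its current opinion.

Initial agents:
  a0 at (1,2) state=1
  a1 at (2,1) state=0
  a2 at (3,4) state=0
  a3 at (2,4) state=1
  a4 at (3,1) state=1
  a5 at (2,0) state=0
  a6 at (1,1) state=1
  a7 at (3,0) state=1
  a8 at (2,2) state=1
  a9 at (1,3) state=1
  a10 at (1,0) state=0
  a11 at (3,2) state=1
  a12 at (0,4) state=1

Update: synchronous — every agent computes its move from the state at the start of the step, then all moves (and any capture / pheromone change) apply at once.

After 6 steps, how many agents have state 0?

t=1: a0@(1,2):1 a1@(2,1):1 a2@(3,4):1 a3@(2,4):1 a4@(3,1):1 a5@(2,0):0 a6@(1,1):1 a7@(3,0):1 a8@(2,2):1 a9@(1,3):1 a10@(1,0):0 a11@(3,2):1 a12@(0,4):1
t=2: a0@(1,2):1 a1@(2,1):1 a2@(3,4):1 a3@(2,4):1 a4@(3,1):1 a5@(2,0):1 a6@(1,1):1 a7@(3,0):1 a8@(2,2):1 a9@(1,3):1 a10@(1,0):1 a11@(3,2):1 a12@(0,4):1
t=3: (unchanged — steady state)

0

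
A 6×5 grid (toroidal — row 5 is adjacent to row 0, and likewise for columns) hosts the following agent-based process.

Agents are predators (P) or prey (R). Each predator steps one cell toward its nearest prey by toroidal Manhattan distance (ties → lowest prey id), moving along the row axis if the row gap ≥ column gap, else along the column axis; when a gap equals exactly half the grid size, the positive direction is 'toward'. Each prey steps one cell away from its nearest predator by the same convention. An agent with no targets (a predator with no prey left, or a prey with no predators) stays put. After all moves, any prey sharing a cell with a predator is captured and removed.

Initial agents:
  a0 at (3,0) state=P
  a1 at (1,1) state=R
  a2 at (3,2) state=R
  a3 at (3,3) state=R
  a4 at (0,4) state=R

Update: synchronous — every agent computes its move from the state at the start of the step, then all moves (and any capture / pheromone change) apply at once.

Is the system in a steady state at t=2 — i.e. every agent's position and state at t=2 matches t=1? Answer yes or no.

t=1: a0@(3,1):P a1@(0,1):R a2@(3,3):R a3@(3,2):R a4@(5,4):R
t=2: a0@(3,2):P a1@(5,1):R a2@(3,4):R a3@(3,3):R a4@(0,4):R

no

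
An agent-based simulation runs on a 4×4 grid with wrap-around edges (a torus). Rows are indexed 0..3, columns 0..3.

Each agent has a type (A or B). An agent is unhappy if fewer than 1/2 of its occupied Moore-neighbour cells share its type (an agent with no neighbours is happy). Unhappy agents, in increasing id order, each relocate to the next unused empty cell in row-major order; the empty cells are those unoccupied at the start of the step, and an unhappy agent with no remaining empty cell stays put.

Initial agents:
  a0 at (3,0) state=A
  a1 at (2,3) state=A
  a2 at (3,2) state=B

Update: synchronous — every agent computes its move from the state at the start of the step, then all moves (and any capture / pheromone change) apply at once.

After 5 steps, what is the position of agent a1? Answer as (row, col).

(2, 3)

t=1: a0@(3,0):A a1@(2,3):A a2@(0,0):B
t=2: a0@(3,0):A a1@(2,3):A a2@(0,1):B
t=3: a0@(3,0):A a1@(2,3):A a2@(0,0):B
t=4: a0@(3,0):A a1@(2,3):A a2@(0,1):B
t=5: a0@(3,0):A a1@(2,3):A a2@(0,0):B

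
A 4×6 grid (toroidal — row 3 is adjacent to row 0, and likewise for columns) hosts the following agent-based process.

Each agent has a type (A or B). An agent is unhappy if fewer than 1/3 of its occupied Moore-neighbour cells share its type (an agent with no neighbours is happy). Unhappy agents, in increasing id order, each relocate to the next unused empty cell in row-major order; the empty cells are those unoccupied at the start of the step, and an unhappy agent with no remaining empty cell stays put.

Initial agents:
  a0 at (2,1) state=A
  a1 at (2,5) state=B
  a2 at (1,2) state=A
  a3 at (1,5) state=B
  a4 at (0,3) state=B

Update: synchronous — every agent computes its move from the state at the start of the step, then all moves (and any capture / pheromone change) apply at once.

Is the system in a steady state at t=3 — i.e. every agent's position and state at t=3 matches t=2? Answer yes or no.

t=1: a0@(2,1):A a1@(2,5):B a2@(1,2):A a3@(1,5):B a4@(0,0):B
t=2: (unchanged — steady state)

yes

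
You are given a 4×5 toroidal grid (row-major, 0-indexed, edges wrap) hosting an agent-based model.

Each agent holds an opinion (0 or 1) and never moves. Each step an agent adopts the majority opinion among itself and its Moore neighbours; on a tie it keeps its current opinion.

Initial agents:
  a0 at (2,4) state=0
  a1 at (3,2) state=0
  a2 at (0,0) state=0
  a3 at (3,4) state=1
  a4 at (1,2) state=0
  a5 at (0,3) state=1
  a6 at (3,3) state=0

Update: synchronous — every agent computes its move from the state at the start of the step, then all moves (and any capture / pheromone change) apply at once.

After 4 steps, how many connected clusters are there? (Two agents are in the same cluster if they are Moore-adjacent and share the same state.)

t=1: a0@(2,4):0 a1@(3,2):0 a2@(0,0):0 a3@(3,4):0 a4@(1,2):0 a5@(0,3):0 a6@(3,3):0
t=2: (unchanged — steady state)

1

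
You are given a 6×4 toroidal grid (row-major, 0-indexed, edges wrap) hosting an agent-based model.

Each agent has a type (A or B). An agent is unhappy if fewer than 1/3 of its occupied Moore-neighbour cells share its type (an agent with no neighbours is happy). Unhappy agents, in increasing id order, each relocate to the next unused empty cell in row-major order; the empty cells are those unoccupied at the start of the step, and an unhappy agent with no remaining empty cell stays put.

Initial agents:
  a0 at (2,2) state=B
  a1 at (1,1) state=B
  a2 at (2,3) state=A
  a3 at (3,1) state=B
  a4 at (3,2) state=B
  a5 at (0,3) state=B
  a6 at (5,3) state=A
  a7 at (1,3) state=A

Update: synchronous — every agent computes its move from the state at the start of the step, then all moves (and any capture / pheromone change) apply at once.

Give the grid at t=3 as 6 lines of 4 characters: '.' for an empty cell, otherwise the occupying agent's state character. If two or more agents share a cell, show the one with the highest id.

t=1: a0@(2,2):B a1@(1,1):B a2@(2,3):A a3@(3,1):B a4@(3,2):B a5@(0,0):B a6@(0,1):A a7@(1,3):A
t=2: a0@(2,2):B a1@(1,1):B a2@(2,3):A a3@(3,1):B a4@(3,2):B a5@(0,0):B a6@(0,2):A a7@(1,3):A
t=3: (unchanged — steady state)

B.A.
.B.A
..BA
.BB.
....
....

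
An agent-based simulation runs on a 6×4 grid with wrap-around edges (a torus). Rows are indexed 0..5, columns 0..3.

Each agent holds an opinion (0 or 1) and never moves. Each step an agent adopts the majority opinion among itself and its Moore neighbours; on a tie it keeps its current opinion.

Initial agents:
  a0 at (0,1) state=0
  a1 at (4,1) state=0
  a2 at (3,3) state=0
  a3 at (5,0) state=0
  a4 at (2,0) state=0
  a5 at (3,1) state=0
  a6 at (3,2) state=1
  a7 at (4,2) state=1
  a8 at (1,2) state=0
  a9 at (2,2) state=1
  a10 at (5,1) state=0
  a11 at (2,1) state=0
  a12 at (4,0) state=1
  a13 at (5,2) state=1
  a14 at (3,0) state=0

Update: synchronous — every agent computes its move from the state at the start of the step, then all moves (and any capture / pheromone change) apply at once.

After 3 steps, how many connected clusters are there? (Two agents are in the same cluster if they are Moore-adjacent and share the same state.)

1

t=1: a0@(0,1):0 a1@(4,1):0 a2@(3,3):1 a3@(5,0):0 a4@(2,0):0 a5@(3,1):0 a6@(3,2):0 a7@(4,2):0 a8@(1,2):0 a9@(2,2):0 a10@(5,1):0 a11@(2,1):0 a12@(4,0):0 a13@(5,2):0 a14@(3,0):0
t=2: a0@(0,1):0 a1@(4,1):0 a2@(3,3):0 a3@(5,0):0 a4@(2,0):0 a5@(3,1):0 a6@(3,2):0 a7@(4,2):0 a8@(1,2):0 a9@(2,2):0 a10@(5,1):0 a11@(2,1):0 a12@(4,0):0 a13@(5,2):0 a14@(3,0):0
t=3: (unchanged — steady state)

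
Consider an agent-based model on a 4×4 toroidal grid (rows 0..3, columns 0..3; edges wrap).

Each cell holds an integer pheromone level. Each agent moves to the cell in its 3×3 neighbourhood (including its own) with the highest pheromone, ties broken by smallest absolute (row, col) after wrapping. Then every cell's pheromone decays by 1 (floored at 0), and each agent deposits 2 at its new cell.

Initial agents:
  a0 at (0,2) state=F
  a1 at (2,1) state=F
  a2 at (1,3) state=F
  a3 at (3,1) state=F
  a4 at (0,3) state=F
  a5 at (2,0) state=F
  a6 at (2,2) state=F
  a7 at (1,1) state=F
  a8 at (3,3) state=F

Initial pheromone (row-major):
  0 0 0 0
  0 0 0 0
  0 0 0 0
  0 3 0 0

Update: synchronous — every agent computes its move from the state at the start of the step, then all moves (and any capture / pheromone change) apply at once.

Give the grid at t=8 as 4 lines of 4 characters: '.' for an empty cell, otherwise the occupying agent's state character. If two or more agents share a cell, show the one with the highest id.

....
....
....
.F..

t=1: a0@(3,1) a1@(3,1) a2@(0,0) a3@(3,1) a4@(0,0) a5@(3,1) a6@(3,1) a7@(0,0) a8@(0,0) | pheromone: 8 0 0 0 / 0 0 0 0 / 0 0 0 0 / 0 12 0 0
t=2: a0@(3,1) a1@(3,1) a2@(3,1) a3@(3,1) a4@(3,1) a5@(3,1) a6@(3,1) a7@(3,1) a8@(3,1) | pheromone: 7 0 0 0 / 0 0 0 0 / 0 0 0 0 / 0 29 0 0
t=3: a0@(3,1) a1@(3,1) a2@(3,1) a3@(3,1) a4@(3,1) a5@(3,1) a6@(3,1) a7@(3,1) a8@(3,1) | pheromone: 6 0 0 0 / 0 0 0 0 / 0 0 0 0 / 0 46 0 0
t=4: a0@(3,1) a1@(3,1) a2@(3,1) a3@(3,1) a4@(3,1) a5@(3,1) a6@(3,1) a7@(3,1) a8@(3,1) | pheromone: 5 0 0 0 / 0 0 0 0 / 0 0 0 0 / 0 63 0 0
t=5: a0@(3,1) a1@(3,1) a2@(3,1) a3@(3,1) a4@(3,1) a5@(3,1) a6@(3,1) a7@(3,1) a8@(3,1) | pheromone: 4 0 0 0 / 0 0 0 0 / 0 0 0 0 / 0 80 0 0
t=6: a0@(3,1) a1@(3,1) a2@(3,1) a3@(3,1) a4@(3,1) a5@(3,1) a6@(3,1) a7@(3,1) a8@(3,1) | pheromone: 3 0 0 0 / 0 0 0 0 / 0 0 0 0 / 0 97 0 0
t=7: a0@(3,1) a1@(3,1) a2@(3,1) a3@(3,1) a4@(3,1) a5@(3,1) a6@(3,1) a7@(3,1) a8@(3,1) | pheromone: 2 0 0 0 / 0 0 0 0 / 0 0 0 0 / 0 114 0 0
t=8: a0@(3,1) a1@(3,1) a2@(3,1) a3@(3,1) a4@(3,1) a5@(3,1) a6@(3,1) a7@(3,1) a8@(3,1) | pheromone: 1 0 0 0 / 0 0 0 0 / 0 0 0 0 / 0 131 0 0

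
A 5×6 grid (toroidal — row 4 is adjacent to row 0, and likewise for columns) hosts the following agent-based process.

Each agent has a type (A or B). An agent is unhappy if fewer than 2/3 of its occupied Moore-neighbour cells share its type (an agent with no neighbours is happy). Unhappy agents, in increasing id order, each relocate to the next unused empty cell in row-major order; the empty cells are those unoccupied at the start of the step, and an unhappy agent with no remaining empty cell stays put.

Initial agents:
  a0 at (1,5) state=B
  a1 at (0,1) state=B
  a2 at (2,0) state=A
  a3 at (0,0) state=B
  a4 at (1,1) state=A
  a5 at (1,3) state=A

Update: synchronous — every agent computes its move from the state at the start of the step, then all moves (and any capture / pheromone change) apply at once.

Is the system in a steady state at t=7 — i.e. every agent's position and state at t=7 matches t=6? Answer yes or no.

t=1: a0@(0,2):B a1@(0,3):B a2@(0,4):A a3@(0,0):B a4@(0,5):A a5@(1,3):A
t=2: a0@(0,1):B a1@(1,0):B a2@(0,4):A a3@(1,1):B a4@(1,2):A a5@(1,4):A
t=3: a0@(0,1):B a1@(1,0):B a2@(0,4):A a3@(1,1):B a4@(0,0):A a5@(1,4):A
t=4: a0@(0,1):B a1@(1,0):B a2@(0,4):A a3@(1,1):B a4@(0,2):A a5@(1,4):A
t=5: a0@(0,1):B a1@(1,0):B a2@(0,4):A a3@(1,1):B a4@(0,0):A a5@(1,4):A
t=6: a0@(0,1):B a1@(1,0):B a2@(0,4):A a3@(1,1):B a4@(0,2):A a5@(1,4):A
t=7: a0@(0,1):B a1@(1,0):B a2@(0,4):A a3@(1,1):B a4@(0,0):A a5@(1,4):A

no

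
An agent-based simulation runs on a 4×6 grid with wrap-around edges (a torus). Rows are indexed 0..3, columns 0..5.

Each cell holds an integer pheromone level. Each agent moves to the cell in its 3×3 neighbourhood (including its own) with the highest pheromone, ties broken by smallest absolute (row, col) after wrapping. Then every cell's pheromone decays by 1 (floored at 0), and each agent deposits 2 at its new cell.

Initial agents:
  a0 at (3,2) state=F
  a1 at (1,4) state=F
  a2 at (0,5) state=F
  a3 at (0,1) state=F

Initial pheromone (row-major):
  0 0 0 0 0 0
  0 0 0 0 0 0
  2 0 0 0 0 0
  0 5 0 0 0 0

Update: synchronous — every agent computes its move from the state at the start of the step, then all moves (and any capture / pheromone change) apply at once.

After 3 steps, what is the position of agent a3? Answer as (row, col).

(3, 1)

t=1: a0@(3,1) a1@(0,3) a2@(0,0) a3@(3,1) | pheromone: 2 0 0 2 0 0 / 0 0 0 0 0 0 / 1 0 0 0 0 0 / 0 8 0 0 0 0
t=2: a0@(3,1) a1@(0,3) a2@(3,1) a3@(3,1) | pheromone: 1 0 0 3 0 0 / 0 0 0 0 0 0 / 0 0 0 0 0 0 / 0 13 0 0 0 0
t=3: a0@(3,1) a1@(0,3) a2@(3,1) a3@(3,1) | pheromone: 0 0 0 4 0 0 / 0 0 0 0 0 0 / 0 0 0 0 0 0 / 0 18 0 0 0 0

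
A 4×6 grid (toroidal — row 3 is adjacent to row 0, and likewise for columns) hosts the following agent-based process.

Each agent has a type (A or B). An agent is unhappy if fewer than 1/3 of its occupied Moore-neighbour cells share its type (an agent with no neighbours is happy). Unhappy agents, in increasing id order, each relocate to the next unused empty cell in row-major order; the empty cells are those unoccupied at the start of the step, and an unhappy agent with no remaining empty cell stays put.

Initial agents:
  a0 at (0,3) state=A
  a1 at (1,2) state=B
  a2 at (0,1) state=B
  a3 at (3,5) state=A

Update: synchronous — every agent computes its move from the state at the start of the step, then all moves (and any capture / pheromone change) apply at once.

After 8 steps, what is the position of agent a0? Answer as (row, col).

(0, 0)

t=1: a0@(0,0):A a1@(1,2):B a2@(0,1):B a3@(3,5):A
t=2: (unchanged — steady state)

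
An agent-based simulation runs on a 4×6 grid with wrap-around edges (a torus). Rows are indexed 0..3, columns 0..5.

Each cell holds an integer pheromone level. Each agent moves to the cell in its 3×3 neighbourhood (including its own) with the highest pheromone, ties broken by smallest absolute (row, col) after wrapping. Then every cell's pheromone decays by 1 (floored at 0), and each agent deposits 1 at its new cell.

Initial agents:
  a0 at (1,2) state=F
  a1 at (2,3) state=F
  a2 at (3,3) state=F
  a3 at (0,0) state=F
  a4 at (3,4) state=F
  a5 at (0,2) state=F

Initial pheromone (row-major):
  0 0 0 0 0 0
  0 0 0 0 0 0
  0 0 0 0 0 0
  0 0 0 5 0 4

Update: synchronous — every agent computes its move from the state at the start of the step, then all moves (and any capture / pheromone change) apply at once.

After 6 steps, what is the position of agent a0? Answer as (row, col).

t=1: a0@(0,1) a1@(3,3) a2@(3,3) a3@(3,5) a4@(3,3) a5@(3,3) | pheromone: 0 1 0 0 0 0 / 0 0 0 0 0 0 / 0 0 0 0 0 0 / 0 0 0 8 0 4
t=2: a0@(0,1) a1@(3,3) a2@(3,3) a3@(3,5) a4@(3,3) a5@(3,3) | pheromone: 0 1 0 0 0 0 / 0 0 0 0 0 0 / 0 0 0 0 0 0 / 0 0 0 11 0 4
t=3: a0@(0,1) a1@(3,3) a2@(3,3) a3@(3,5) a4@(3,3) a5@(3,3) | pheromone: 0 1 0 0 0 0 / 0 0 0 0 0 0 / 0 0 0 0 0 0 / 0 0 0 14 0 4
t=4: a0@(0,1) a1@(3,3) a2@(3,3) a3@(3,5) a4@(3,3) a5@(3,3) | pheromone: 0 1 0 0 0 0 / 0 0 0 0 0 0 / 0 0 0 0 0 0 / 0 0 0 17 0 4
t=5: a0@(0,1) a1@(3,3) a2@(3,3) a3@(3,5) a4@(3,3) a5@(3,3) | pheromone: 0 1 0 0 0 0 / 0 0 0 0 0 0 / 0 0 0 0 0 0 / 0 0 0 20 0 4
t=6: a0@(0,1) a1@(3,3) a2@(3,3) a3@(3,5) a4@(3,3) a5@(3,3) | pheromone: 0 1 0 0 0 0 / 0 0 0 0 0 0 / 0 0 0 0 0 0 / 0 0 0 23 0 4

(0, 1)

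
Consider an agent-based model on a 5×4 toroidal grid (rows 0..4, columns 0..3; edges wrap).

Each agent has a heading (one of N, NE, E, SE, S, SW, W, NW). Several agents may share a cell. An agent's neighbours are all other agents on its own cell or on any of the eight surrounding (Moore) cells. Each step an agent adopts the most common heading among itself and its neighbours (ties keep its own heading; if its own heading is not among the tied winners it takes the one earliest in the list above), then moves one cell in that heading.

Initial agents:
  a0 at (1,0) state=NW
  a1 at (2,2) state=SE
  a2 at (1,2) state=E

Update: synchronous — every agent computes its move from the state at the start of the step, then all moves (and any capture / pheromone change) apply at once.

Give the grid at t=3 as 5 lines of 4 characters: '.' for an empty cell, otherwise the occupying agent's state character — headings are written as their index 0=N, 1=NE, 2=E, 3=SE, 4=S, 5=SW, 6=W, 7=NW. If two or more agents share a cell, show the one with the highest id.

.3..
.2..
....
.7..
....

t=1: a0@(0,3):NW a1@(3,3):SE a2@(1,3):E
t=2: a0@(4,2):NW a1@(4,0):SE a2@(1,0):E
t=3: a0@(3,1):NW a1@(0,1):SE a2@(1,1):E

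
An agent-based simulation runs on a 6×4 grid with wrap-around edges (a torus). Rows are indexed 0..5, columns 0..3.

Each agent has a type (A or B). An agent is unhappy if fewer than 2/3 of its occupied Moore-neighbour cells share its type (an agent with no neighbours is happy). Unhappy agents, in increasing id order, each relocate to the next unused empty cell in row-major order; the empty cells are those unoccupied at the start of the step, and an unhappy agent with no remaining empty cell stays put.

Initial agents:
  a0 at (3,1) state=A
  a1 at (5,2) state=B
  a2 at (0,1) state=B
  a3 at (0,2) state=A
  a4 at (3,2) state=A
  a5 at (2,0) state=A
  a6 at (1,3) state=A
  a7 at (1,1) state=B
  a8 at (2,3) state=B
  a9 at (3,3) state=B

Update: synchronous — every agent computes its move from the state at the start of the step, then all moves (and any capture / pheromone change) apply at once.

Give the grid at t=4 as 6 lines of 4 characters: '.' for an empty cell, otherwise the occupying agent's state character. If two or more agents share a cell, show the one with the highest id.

..AA
.B.A
BB..
AAB.
.B..
....

t=1: a0@(3,1):A a1@(0,0):B a2@(0,1):B a3@(0,3):A a4@(1,0):A a5@(1,2):A a6@(1,3):A a7@(2,1):B a8@(2,2):B a9@(3,0):B
t=2: a0@(0,2):A a1@(1,1):B a2@(2,0):B a3@(0,3):A a4@(2,3):A a5@(3,2):A a6@(3,3):A a7@(4,0):B a8@(4,1):B a9@(4,2):B
t=3: a0@(0,0):A a1@(0,1):B a2@(1,0):B a3@(0,3):A a4@(2,3):A a5@(1,2):A a6@(1,3):A a7@(2,1):B a8@(4,1):B a9@(2,2):B
t=4: a0@(0,2):A a1@(1,1):B a2@(2,0):B a3@(0,3):A a4@(3,0):A a5@(3,1):A a6@(1,3):A a7@(2,1):B a8@(4,1):B a9@(3,2):B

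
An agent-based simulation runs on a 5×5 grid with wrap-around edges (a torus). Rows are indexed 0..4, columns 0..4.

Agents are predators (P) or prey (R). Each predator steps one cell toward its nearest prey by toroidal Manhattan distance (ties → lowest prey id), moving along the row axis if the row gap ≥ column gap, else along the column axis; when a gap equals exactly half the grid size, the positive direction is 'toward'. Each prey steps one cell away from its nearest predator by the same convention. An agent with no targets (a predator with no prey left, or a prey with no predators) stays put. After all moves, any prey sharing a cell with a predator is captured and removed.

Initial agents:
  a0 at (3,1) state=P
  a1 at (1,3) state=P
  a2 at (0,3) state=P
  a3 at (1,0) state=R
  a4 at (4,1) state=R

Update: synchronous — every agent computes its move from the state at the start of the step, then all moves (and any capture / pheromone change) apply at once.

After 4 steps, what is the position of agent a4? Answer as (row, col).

t=1: a0@(4,1):P a1@(1,4):P a2@(0,4):P a3@(1,1):R a4@(0,1):R
t=2: a0@(0,1):P a1@(1,0):P a2@(0,0):P a3@(2,1):R a4@(1,1):R
t=3: a0@(1,1):P a1@(1,1):P a2@(1,0):P a3@(3,1):R a4@(2,1):R
t=4: a0@(2,1):P a1@(2,1):P a2@(2,0):P a3@(4,1):R a4@(3,1):R

(3, 1)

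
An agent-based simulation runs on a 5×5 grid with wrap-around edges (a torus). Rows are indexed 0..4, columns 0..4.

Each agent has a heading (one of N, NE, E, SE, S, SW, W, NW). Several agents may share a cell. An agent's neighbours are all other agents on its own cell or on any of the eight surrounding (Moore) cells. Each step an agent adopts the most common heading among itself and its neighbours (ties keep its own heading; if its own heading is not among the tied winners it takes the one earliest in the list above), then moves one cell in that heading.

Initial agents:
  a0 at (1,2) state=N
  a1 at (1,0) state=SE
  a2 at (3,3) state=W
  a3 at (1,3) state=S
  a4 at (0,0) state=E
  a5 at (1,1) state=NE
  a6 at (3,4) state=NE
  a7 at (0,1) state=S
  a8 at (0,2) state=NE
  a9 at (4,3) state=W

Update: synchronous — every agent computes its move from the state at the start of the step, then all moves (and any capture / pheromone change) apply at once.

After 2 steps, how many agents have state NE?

6

t=1: a0@(0,3):NE a1@(2,1):SE a2@(3,2):W a3@(2,3):S a4@(0,1):E a5@(0,2):NE a6@(3,3):W a7@(4,2):NE a8@(4,3):NE a9@(4,2):W
t=2: a0@(4,4):NE a1@(3,2):SE a2@(3,1):W a3@(2,2):W a4@(4,2):NE a5@(4,3):NE a6@(3,2):W a7@(3,3):NE a8@(3,4):NE a9@(3,3):NE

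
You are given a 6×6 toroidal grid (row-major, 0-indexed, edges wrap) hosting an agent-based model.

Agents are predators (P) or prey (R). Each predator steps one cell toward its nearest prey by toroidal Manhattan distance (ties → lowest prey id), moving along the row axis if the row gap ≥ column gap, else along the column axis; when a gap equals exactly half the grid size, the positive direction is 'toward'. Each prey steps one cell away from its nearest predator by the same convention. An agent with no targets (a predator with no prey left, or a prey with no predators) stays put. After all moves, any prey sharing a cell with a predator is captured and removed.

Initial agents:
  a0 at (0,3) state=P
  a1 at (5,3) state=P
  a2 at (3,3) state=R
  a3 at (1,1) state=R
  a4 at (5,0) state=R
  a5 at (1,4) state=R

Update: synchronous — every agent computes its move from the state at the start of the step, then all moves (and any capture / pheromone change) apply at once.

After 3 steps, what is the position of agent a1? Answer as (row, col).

(3, 4)

t=1: a0@(1,3):P a1@(4,3):P a2@(2,3):R a3@(1,0):R a4@(5,5):R a5@(2,4):R
t=2: a0@(2,3):P a1@(3,3):P a3@(1,5):R a4@(5,0):R a5@(3,4):R
t=3: a0@(3,3):P a1@(3,4):P a3@(1,0):R a4@(5,5):R a5@(3,5):R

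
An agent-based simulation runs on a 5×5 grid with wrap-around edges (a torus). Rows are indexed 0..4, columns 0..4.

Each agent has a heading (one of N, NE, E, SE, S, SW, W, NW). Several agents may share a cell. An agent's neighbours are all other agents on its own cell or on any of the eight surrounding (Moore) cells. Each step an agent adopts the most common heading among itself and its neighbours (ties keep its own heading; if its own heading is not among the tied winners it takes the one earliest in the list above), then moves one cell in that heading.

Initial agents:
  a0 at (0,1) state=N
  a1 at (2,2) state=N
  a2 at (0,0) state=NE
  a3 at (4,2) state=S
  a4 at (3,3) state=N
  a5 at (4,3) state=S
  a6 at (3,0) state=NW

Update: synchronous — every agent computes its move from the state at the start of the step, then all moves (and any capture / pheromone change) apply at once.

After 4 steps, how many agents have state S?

3

t=1: a0@(4,1):N a1@(1,2):N a2@(4,1):NE a3@(0,2):S a4@(2,3):N a5@(0,3):S a6@(2,4):NW
t=2: a0@(3,1):N a1@(0,2):N a2@(3,2):NE a3@(1,2):S a4@(1,3):N a5@(1,3):S a6@(1,3):NW
t=3: a0@(2,1):N a1@(4,2):N a2@(2,3):NE a3@(2,2):S a4@(0,3):N a5@(2,3):S a6@(0,3):N
t=4: a0@(1,1):N a1@(3,2):N a2@(3,3):S a3@(3,2):S a4@(4,3):N a5@(3,3):S a6@(4,3):N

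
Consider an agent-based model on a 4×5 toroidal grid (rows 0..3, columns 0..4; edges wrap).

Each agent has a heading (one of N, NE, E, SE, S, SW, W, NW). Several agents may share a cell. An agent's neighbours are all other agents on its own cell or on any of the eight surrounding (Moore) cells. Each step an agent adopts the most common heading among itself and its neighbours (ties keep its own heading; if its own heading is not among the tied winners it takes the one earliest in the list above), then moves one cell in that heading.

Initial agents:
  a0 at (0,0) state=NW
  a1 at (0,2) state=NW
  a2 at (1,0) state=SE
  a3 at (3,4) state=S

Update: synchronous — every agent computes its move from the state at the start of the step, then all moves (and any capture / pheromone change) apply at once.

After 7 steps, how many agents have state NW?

t=1: a0@(3,4):NW a1@(3,1):NW a2@(2,1):SE a3@(0,4):S
t=2: a0@(2,3):NW a1@(2,0):NW a2@(3,2):SE a3@(1,4):S
t=3: a0@(1,2):NW a1@(1,4):NW a2@(0,3):SE a3@(0,3):NW
t=4: a0@(0,1):NW a1@(0,3):NW a2@(3,2):NW a3@(3,2):NW
t=5: a0@(3,0):NW a1@(3,2):NW a2@(2,1):NW a3@(2,1):NW
t=6: a0@(2,4):NW a1@(2,1):NW a2@(1,0):NW a3@(1,0):NW
t=7: a0@(1,3):NW a1@(1,0):NW a2@(0,4):NW a3@(0,4):NW

4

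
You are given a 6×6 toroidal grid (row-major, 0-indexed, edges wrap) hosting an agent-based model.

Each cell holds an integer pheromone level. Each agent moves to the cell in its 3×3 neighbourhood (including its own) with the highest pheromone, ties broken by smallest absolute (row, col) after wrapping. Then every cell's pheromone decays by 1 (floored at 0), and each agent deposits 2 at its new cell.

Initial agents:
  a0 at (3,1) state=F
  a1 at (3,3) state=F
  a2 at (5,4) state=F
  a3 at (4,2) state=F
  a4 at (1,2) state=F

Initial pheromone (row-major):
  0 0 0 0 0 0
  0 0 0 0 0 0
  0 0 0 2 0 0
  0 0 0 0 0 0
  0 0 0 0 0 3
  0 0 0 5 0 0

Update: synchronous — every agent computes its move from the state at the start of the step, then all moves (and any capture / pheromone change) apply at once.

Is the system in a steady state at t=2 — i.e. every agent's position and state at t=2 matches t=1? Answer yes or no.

yes

t=1: a0@(2,0) a1@(2,3) a2@(5,3) a3@(5,3) a4@(2,3) | pheromone: 0 0 0 0 0 0 / 0 0 0 0 0 0 / 2 0 0 5 0 0 / 0 0 0 0 0 0 / 0 0 0 0 0 2 / 0 0 0 8 0 0
t=2: a0@(2,0) a1@(2,3) a2@(5,3) a3@(5,3) a4@(2,3) | pheromone: 0 0 0 0 0 0 / 0 0 0 0 0 0 / 3 0 0 8 0 0 / 0 0 0 0 0 0 / 0 0 0 0 0 1 / 0 0 0 11 0 0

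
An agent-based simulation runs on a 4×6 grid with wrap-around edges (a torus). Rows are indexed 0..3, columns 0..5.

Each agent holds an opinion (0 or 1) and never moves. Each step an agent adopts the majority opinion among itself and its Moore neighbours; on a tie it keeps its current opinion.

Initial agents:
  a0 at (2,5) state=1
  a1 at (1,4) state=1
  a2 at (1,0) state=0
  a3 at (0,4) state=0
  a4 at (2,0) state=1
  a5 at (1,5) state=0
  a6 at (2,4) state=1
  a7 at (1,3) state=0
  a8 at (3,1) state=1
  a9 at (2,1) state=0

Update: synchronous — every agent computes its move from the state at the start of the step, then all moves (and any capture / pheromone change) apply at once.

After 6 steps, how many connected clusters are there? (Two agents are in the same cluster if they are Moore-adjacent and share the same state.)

t=1: a0@(2,5):1 a1@(1,4):1 a2@(1,0):0 a3@(0,4):0 a4@(2,0):1 a5@(1,5):1 a6@(2,4):1 a7@(1,3):0 a8@(3,1):1 a9@(2,1):0
t=2: a0@(2,5):1 a1@(1,4):1 a2@(1,0):1 a3@(0,4):0 a4@(2,0):1 a5@(1,5):1 a6@(2,4):1 a7@(1,3):0 a8@(3,1):1 a9@(2,1):0
t=3: a0@(2,5):1 a1@(1,4):1 a2@(1,0):1 a3@(0,4):0 a4@(2,0):1 a5@(1,5):1 a6@(2,4):1 a7@(1,3):0 a8@(3,1):1 a9@(2,1):1
t=4: (unchanged — steady state)

2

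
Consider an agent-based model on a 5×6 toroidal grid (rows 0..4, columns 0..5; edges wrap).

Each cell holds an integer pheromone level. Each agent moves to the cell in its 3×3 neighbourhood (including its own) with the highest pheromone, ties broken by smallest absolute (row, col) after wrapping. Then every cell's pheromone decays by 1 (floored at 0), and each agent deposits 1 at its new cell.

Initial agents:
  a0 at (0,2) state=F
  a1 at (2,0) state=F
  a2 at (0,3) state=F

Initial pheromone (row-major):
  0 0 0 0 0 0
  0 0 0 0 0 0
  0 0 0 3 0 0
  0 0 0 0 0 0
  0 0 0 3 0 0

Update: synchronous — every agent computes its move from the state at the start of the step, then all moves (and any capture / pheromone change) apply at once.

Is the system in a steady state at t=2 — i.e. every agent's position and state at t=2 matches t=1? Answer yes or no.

yes

t=1: a0@(4,3) a1@(1,0) a2@(4,3) | pheromone: 0 0 0 0 0 0 / 1 0 0 0 0 0 / 0 0 0 2 0 0 / 0 0 0 0 0 0 / 0 0 0 4 0 0
t=2: a0@(4,3) a1@(1,0) a2@(4,3) | pheromone: 0 0 0 0 0 0 / 1 0 0 0 0 0 / 0 0 0 1 0 0 / 0 0 0 0 0 0 / 0 0 0 5 0 0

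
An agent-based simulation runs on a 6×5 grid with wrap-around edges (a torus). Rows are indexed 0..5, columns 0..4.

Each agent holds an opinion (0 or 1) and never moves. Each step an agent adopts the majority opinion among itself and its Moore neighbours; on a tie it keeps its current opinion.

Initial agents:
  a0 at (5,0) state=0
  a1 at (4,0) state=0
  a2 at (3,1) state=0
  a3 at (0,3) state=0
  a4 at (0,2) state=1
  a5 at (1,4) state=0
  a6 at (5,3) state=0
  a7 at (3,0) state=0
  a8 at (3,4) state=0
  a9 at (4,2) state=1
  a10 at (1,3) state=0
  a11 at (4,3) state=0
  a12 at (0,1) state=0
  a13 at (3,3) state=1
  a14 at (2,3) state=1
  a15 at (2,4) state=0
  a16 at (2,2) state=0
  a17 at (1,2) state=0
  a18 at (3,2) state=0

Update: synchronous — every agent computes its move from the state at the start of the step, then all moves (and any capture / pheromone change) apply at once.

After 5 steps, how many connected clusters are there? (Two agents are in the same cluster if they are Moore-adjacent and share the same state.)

t=1: a0@(5,0):0 a1@(4,0):0 a2@(3,1):0 a3@(0,3):0 a4@(0,2):0 a5@(1,4):0 a6@(5,3):0 a7@(3,0):0 a8@(3,4):0 a9@(4,2):0 a10@(1,3):0 a11@(4,3):0 a12@(0,1):0 a13@(3,3):0 a14@(2,3):0 a15@(2,4):0 a16@(2,2):0 a17@(1,2):0 a18@(3,2):0
t=2: (unchanged — steady state)

1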